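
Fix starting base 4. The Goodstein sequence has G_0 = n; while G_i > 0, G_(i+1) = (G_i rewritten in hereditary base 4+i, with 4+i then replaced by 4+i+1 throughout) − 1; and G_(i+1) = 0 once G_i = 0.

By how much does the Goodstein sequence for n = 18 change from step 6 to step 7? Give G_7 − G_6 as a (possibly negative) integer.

5

G_0 = 18. HB_4(18) = 4^2 + 2. Bump = 27. G_1 = 26.
G_1 = 26. HB_5(26) = 5^2 + 1. Bump = 37. G_2 = 36.
G_2 = 36. HB_6(36) = 6^2. Bump = 49. G_3 = 48.
G_3 = 48. HB_7(48) = 6·7 + 6. Bump = 54. G_4 = 53.
G_4 = 53. HB_8(53) = 6·8 + 5. Bump = 59. G_5 = 58.
G_5 = 58. HB_9(58) = 6·9 + 4. Bump = 64. G_6 = 63.
G_6 = 63. HB_10(63) = 6·10 + 3. Bump = 69. G_7 = 68.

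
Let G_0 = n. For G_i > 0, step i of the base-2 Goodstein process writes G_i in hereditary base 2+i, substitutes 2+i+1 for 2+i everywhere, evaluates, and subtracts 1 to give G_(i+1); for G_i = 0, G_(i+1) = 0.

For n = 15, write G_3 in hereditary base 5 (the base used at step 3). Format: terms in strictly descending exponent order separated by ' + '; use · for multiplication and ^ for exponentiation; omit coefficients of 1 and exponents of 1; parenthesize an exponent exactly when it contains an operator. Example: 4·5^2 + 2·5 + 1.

[0] 15 ≡ 2^(2 + 1) + 2^2 + 2 + 1 (base 2). Lift 3: 112. −1: 111.
[1] 111 ≡ 3^(3 + 1) + 3^3 + 3 (base 3). Lift 4: 1284. −1: 1283.
[2] 1283 ≡ 4^(4 + 1) + 4^4 + 3 (base 4). Lift 5: 18753. −1: 18752.
[3] 18752 ≡ 5^(5 + 1) + 5^5 + 2 (base 5). Lift 6: 326594. −1: 326593.

5^(5 + 1) + 5^5 + 2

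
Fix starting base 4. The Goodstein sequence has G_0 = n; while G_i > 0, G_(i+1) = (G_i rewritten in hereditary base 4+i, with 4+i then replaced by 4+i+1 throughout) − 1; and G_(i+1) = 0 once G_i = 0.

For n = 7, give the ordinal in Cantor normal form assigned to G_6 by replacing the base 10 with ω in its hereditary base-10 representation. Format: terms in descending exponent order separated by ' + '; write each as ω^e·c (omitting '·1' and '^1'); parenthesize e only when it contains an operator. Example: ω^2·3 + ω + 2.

base 4: 7 = 4 + 3; at 5: 5 + 3 = 8; next = 7
base 5: 7 = 5 + 2; at 6: 6 + 2 = 8; next = 7
base 6: 7 = 6 + 1; at 7: 7 + 1 = 8; next = 7
base 7: 7 = 7; at 8: 8 = 8; next = 7
base 8: 7 = 7; at 9: 7 = 7; next = 6
base 9: 6 = 6; at 10: 6 = 6; next = 5
base 10: 5 = 5; at 11: 5 = 5; next = 4

5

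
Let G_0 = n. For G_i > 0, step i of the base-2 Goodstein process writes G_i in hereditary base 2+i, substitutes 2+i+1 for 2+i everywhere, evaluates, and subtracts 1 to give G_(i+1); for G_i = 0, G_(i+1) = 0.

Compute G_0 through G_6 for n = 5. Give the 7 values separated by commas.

5 —HB2→ 2^2 + 1 —bump→ 3^3 + 1 = 28 —(−1)→ 27
27 —HB3→ 3^3 —bump→ 4^4 = 256 —(−1)→ 255
255 —HB4→ 3·4^3 + 3·4^2 + 3·4 + 3 —bump→ 3·5^3 + 3·5^2 + 3·5 + 3 = 468 —(−1)→ 467
467 —HB5→ 3·5^3 + 3·5^2 + 3·5 + 2 —bump→ 3·6^3 + 3·6^2 + 3·6 + 2 = 776 —(−1)→ 775
775 —HB6→ 3·6^3 + 3·6^2 + 3·6 + 1 —bump→ 3·7^3 + 3·7^2 + 3·7 + 1 = 1198 —(−1)→ 1197
1197 —HB7→ 3·7^3 + 3·7^2 + 3·7 —bump→ 3·8^3 + 3·8^2 + 3·8 = 1752 —(−1)→ 1751

5, 27, 255, 467, 775, 1197, 1751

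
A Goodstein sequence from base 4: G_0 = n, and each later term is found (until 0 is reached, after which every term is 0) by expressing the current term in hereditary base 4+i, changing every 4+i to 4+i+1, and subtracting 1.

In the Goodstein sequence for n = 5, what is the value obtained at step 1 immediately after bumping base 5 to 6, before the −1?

base 4: 5 = 4 + 1; at 5: 5 + 1 = 6; next = 5
base 5: 5 = 5; at 6: 6 = 6; next = 5

6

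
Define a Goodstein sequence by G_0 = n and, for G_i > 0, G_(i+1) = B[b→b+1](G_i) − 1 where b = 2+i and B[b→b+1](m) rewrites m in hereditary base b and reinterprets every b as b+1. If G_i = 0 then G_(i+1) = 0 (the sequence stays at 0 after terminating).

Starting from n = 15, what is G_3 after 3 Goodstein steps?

[0] 15 ≡ 2^(2 + 1) + 2^2 + 2 + 1 (base 2). Lift 3: 112. −1: 111.
[1] 111 ≡ 3^(3 + 1) + 3^3 + 3 (base 3). Lift 4: 1284. −1: 1283.
[2] 1283 ≡ 4^(4 + 1) + 4^4 + 3 (base 4). Lift 5: 18753. −1: 18752.
[3] 18752 ≡ 5^(5 + 1) + 5^5 + 2 (base 5). Lift 6: 326594. −1: 326593.

18752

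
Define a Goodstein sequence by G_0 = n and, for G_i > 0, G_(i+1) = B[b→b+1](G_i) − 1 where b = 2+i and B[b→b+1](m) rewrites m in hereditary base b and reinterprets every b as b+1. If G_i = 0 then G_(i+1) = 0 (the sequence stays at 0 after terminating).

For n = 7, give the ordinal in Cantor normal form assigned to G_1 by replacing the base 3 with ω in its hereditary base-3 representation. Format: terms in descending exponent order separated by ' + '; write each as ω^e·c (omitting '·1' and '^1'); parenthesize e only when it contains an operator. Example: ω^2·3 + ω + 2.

7 —HB2→ 2^2 + 2 + 1 —bump→ 3^3 + 3 + 1 = 31 —(−1)→ 30
30 —HB3→ 3^3 + 3 —bump→ 4^4 + 4 = 260 —(−1)→ 259

ω^ω + ω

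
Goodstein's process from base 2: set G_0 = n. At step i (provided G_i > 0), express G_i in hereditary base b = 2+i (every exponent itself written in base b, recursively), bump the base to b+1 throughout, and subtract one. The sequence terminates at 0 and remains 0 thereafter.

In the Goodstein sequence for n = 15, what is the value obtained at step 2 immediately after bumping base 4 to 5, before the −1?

18753

G_0=15  [base 2] 2^(2 + 1) + 2^2 + 2 + 1  →[2↦3]→  3^(3 + 1) + 3^3 + 3 + 1 = 112  −1 ⇒ G_1=111
G_1=111  [base 3] 3^(3 + 1) + 3^3 + 3  →[3↦4]→  4^(4 + 1) + 4^4 + 4 = 1284  −1 ⇒ G_2=1283
G_2=1283  [base 4] 4^(4 + 1) + 4^4 + 3  →[4↦5]→  5^(5 + 1) + 5^5 + 3 = 18753  −1 ⇒ G_3=18752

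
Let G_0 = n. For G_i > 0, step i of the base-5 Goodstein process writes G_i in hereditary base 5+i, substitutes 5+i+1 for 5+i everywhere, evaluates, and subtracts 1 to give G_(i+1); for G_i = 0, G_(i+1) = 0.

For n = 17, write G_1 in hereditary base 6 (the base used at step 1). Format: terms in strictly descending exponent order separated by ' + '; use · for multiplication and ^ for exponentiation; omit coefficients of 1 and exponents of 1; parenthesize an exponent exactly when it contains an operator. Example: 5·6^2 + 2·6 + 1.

3·6 + 1

G_0=17  [base 5] 3·5 + 2  →[5↦6]→  3·6 + 2 = 20  −1 ⇒ G_1=19
G_1=19  [base 6] 3·6 + 1  →[6↦7]→  3·7 + 1 = 22  −1 ⇒ G_2=21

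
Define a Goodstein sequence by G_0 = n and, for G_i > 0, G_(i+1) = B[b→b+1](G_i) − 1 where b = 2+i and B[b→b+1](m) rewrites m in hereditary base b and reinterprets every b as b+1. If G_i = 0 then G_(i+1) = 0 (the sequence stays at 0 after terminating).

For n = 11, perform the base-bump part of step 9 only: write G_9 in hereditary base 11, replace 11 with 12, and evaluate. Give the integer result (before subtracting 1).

62412976762504

base 2: 11 = 2^(2 + 1) + 2 + 1; at 3: 3^(3 + 1) + 3 + 1 = 85; next = 84
base 3: 84 = 3^(3 + 1) + 3; at 4: 4^(4 + 1) + 4 = 1028; next = 1027
base 4: 1027 = 4^(4 + 1) + 3; at 5: 5^(5 + 1) + 3 = 15628; next = 15627
base 5: 15627 = 5^(5 + 1) + 2; at 6: 6^(6 + 1) + 2 = 279938; next = 279937
base 6: 279937 = 6^(6 + 1) + 1; at 7: 7^(7 + 1) + 1 = 5764802; next = 5764801
base 7: 5764801 = 7^(7 + 1); at 8: 8^(8 + 1) = 134217728; next = 134217727
base 8: 134217727 = 7·8^8 + 7·8^7 + 7·8^6 + 7·8^5 + 7·8^4 + 7·8^3 + 7·8^2 + 7·8 + 7; at 9: 7·9^9 + 7·9^7 + 7·9^6 + 7·9^5 + 7·9^4 + 7·9^3 + 7·9^2 + 7·9 + 7 = 2749609303; next = 2749609302
base 9: 2749609302 = 7·9^9 + 7·9^7 + 7·9^6 + 7·9^5 + 7·9^4 + 7·9^3 + 7·9^2 + 7·9 + 6; at 10: 7·10^10 + 7·10^7 + 7·10^6 + 7·10^5 + 7·10^4 + 7·10^3 + 7·10^2 + 7·10 + 6 = 70077777776; next = 70077777775
base 10: 70077777775 = 7·10^10 + 7·10^7 + 7·10^6 + 7·10^5 + 7·10^4 + 7·10^3 + 7·10^2 + 7·10 + 5; at 11: 7·11^11 + 7·11^7 + 7·11^6 + 7·11^5 + 7·11^4 + 7·11^3 + 7·11^2 + 7·11 + 5 = 1997331745491; next = 1997331745490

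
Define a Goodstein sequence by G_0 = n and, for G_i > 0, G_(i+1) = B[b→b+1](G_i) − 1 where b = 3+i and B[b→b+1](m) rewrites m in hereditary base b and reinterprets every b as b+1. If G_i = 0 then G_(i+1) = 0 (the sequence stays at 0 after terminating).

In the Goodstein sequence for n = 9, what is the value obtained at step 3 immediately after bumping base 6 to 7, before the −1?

step 0: 9 = 3^2; sub 4 for 3: 4^2; = 16; G_1 = 16−1 = 15
step 1: 15 = 3·4 + 3; sub 5 for 4: 3·5 + 3; = 18; G_2 = 18−1 = 17
step 2: 17 = 3·5 + 2; sub 6 for 5: 3·6 + 2; = 20; G_3 = 20−1 = 19
step 3: 19 = 3·6 + 1; sub 7 for 6: 3·7 + 1; = 22; G_4 = 22−1 = 21

22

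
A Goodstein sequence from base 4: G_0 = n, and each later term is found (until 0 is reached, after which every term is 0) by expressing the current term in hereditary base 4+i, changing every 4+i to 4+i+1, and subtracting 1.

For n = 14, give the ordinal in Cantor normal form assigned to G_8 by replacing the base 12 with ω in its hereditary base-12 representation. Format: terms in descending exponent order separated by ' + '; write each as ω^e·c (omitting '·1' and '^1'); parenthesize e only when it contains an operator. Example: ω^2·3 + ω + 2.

ω·2 + 1

14 —HB4→ 3·4 + 2 —bump→ 3·5 + 2 = 17 —(−1)→ 16
16 —HB5→ 3·5 + 1 —bump→ 3·6 + 1 = 19 —(−1)→ 18
18 —HB6→ 3·6 —bump→ 3·7 = 21 —(−1)→ 20
20 —HB7→ 2·7 + 6 —bump→ 2·8 + 6 = 22 —(−1)→ 21
21 —HB8→ 2·8 + 5 —bump→ 2·9 + 5 = 23 —(−1)→ 22
22 —HB9→ 2·9 + 4 —bump→ 2·10 + 4 = 24 —(−1)→ 23
23 —HB10→ 2·10 + 3 —bump→ 2·11 + 3 = 25 —(−1)→ 24
24 —HB11→ 2·11 + 2 —bump→ 2·12 + 2 = 26 —(−1)→ 25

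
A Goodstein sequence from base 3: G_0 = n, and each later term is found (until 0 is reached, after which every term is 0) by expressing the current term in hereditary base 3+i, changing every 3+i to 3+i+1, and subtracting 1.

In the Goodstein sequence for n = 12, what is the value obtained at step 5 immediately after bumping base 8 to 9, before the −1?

70

G_0=12  [base 3] 3^2 + 3  →[3↦4]→  4^2 + 4 = 20  −1 ⇒ G_1=19
G_1=19  [base 4] 4^2 + 3  →[4↦5]→  5^2 + 3 = 28  −1 ⇒ G_2=27
G_2=27  [base 5] 5^2 + 2  →[5↦6]→  6^2 + 2 = 38  −1 ⇒ G_3=37
G_3=37  [base 6] 6^2 + 1  →[6↦7]→  7^2 + 1 = 50  −1 ⇒ G_4=49
G_4=49  [base 7] 7^2  →[7↦8]→  8^2 = 64  −1 ⇒ G_5=63
G_5=63  [base 8] 7·8 + 7  →[8↦9]→  7·9 + 7 = 70  −1 ⇒ G_6=69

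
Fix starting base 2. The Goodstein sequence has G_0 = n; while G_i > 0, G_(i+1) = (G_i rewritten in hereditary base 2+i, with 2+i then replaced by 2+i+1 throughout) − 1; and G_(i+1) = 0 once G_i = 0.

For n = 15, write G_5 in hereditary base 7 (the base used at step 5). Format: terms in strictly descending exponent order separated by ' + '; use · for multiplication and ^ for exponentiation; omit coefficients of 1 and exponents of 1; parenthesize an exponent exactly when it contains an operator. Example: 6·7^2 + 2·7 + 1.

7^(7 + 1) + 7^7

base 2: 15 = 2^(2 + 1) + 2^2 + 2 + 1; at 3: 3^(3 + 1) + 3^3 + 3 + 1 = 112; next = 111
base 3: 111 = 3^(3 + 1) + 3^3 + 3; at 4: 4^(4 + 1) + 4^4 + 4 = 1284; next = 1283
base 4: 1283 = 4^(4 + 1) + 4^4 + 3; at 5: 5^(5 + 1) + 5^5 + 3 = 18753; next = 18752
base 5: 18752 = 5^(5 + 1) + 5^5 + 2; at 6: 6^(6 + 1) + 6^6 + 2 = 326594; next = 326593
base 6: 326593 = 6^(6 + 1) + 6^6 + 1; at 7: 7^(7 + 1) + 7^7 + 1 = 6588345; next = 6588344
base 7: 6588344 = 7^(7 + 1) + 7^7; at 8: 8^(8 + 1) + 8^8 = 150994944; next = 150994943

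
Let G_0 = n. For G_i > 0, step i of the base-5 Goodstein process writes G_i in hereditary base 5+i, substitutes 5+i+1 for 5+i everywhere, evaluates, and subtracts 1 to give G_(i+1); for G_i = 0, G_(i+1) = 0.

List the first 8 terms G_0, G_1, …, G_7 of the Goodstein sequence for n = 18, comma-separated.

18, 20, 22, 24, 26, 27, 28, 29

[0] 18 ≡ 3·5 + 3 (base 5). Lift 6: 21. −1: 20.
[1] 20 ≡ 3·6 + 2 (base 6). Lift 7: 23. −1: 22.
[2] 22 ≡ 3·7 + 1 (base 7). Lift 8: 25. −1: 24.
[3] 24 ≡ 3·8 (base 8). Lift 9: 27. −1: 26.
[4] 26 ≡ 2·9 + 8 (base 9). Lift 10: 28. −1: 27.
[5] 27 ≡ 2·10 + 7 (base 10). Lift 11: 29. −1: 28.
[6] 28 ≡ 2·11 + 6 (base 11). Lift 12: 30. −1: 29.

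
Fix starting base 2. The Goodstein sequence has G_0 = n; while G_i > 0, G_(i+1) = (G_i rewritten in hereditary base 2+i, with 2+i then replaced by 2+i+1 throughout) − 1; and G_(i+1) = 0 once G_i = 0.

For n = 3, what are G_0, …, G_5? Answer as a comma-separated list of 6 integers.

i=0: 3 = 2 + 1 (b=2); 2→3: 3 + 1 = 4; 4−1 = 3
i=1: 3 = 3 (b=3); 3→4: 4 = 4; 4−1 = 3
i=2: 3 = 3 (b=4); 4→5: 3 = 3; 3−1 = 2
i=3: 2 = 2 (b=5); 5→6: 2 = 2; 2−1 = 1
i=4: 1 = 1 (b=6); 6→7: 1 = 1; 1−1 = 0

3, 3, 3, 2, 1, 0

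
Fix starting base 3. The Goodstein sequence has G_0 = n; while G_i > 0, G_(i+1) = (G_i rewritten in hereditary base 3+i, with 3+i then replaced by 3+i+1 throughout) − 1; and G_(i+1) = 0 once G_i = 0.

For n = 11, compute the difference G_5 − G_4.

G_0=11  [base 3] 3^2 + 2  →[3↦4]→  4^2 + 2 = 18  −1 ⇒ G_1=17
G_1=17  [base 4] 4^2 + 1  →[4↦5]→  5^2 + 1 = 26  −1 ⇒ G_2=25
G_2=25  [base 5] 5^2  →[5↦6]→  6^2 = 36  −1 ⇒ G_3=35
G_3=35  [base 6] 5·6 + 5  →[6↦7]→  5·7 + 5 = 40  −1 ⇒ G_4=39
G_4=39  [base 7] 5·7 + 4  →[7↦8]→  5·8 + 4 = 44  −1 ⇒ G_5=43

4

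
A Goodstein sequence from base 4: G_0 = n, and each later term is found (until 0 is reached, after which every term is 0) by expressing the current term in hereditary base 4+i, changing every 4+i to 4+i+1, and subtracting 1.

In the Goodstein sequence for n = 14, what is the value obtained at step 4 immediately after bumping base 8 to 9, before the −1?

[0] 14 ≡ 3·4 + 2 (base 4). Lift 5: 17. −1: 16.
[1] 16 ≡ 3·5 + 1 (base 5). Lift 6: 19. −1: 18.
[2] 18 ≡ 3·6 (base 6). Lift 7: 21. −1: 20.
[3] 20 ≡ 2·7 + 6 (base 7). Lift 8: 22. −1: 21.

23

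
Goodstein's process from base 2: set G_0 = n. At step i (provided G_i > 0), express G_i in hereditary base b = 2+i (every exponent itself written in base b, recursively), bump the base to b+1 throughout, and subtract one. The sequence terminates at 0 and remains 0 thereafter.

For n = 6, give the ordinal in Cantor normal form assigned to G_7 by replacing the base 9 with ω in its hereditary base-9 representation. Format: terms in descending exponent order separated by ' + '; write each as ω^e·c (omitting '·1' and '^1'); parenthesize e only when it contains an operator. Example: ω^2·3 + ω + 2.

ω^5·5 + ω^4·5 + ω^3·5 + ω^2·5 + ω·5 + 2

6 —HB2→ 2^2 + 2 —bump→ 3^3 + 3 = 30 —(−1)→ 29
29 —HB3→ 3^3 + 2 —bump→ 4^4 + 2 = 258 —(−1)→ 257
257 —HB4→ 4^4 + 1 —bump→ 5^5 + 1 = 3126 —(−1)→ 3125
3125 —HB5→ 5^5 —bump→ 6^6 = 46656 —(−1)→ 46655
46655 —HB6→ 5·6^5 + 5·6^4 + 5·6^3 + 5·6^2 + 5·6 + 5 —bump→ 5·7^5 + 5·7^4 + 5·7^3 + 5·7^2 + 5·7 + 5 = 98040 —(−1)→ 98039
98039 —HB7→ 5·7^5 + 5·7^4 + 5·7^3 + 5·7^2 + 5·7 + 4 —bump→ 5·8^5 + 5·8^4 + 5·8^3 + 5·8^2 + 5·8 + 4 = 187244 —(−1)→ 187243
187243 —HB8→ 5·8^5 + 5·8^4 + 5·8^3 + 5·8^2 + 5·8 + 3 —bump→ 5·9^5 + 5·9^4 + 5·9^3 + 5·9^2 + 5·9 + 3 = 332148 —(−1)→ 332147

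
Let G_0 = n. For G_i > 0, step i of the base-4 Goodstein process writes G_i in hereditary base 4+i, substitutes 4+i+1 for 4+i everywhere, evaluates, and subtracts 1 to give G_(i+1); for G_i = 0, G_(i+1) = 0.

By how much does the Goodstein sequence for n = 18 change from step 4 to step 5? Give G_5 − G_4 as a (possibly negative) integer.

5

(0) 18|_4 = 4^2 + 2 ↦ 5^2 + 2|_5 = 27 ⇒ 26
(1) 26|_5 = 5^2 + 1 ↦ 6^2 + 1|_6 = 37 ⇒ 36
(2) 36|_6 = 6^2 ↦ 7^2|_7 = 49 ⇒ 48
(3) 48|_7 = 6·7 + 6 ↦ 6·8 + 6|_8 = 54 ⇒ 53
(4) 53|_8 = 6·8 + 5 ↦ 6·9 + 5|_9 = 59 ⇒ 58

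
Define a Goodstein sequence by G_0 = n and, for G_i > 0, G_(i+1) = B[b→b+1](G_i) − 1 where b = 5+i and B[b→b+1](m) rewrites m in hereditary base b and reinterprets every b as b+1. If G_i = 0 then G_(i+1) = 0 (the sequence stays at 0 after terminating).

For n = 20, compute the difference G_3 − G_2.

G_0 = 20. HB_5(20) = 4·5. Bump = 24. G_1 = 23.
G_1 = 23. HB_6(23) = 3·6 + 5. Bump = 26. G_2 = 25.
G_2 = 25. HB_7(25) = 3·7 + 4. Bump = 28. G_3 = 27.

2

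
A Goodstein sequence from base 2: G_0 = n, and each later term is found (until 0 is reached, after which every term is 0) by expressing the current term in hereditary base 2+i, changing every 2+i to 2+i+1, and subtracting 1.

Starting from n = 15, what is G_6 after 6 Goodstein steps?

15 —HB2→ 2^(2 + 1) + 2^2 + 2 + 1 —bump→ 3^(3 + 1) + 3^3 + 3 + 1 = 112 —(−1)→ 111
111 —HB3→ 3^(3 + 1) + 3^3 + 3 —bump→ 4^(4 + 1) + 4^4 + 4 = 1284 —(−1)→ 1283
1283 —HB4→ 4^(4 + 1) + 4^4 + 3 —bump→ 5^(5 + 1) + 5^5 + 3 = 18753 —(−1)→ 18752
18752 —HB5→ 5^(5 + 1) + 5^5 + 2 —bump→ 6^(6 + 1) + 6^6 + 2 = 326594 —(−1)→ 326593
326593 —HB6→ 6^(6 + 1) + 6^6 + 1 —bump→ 7^(7 + 1) + 7^7 + 1 = 6588345 —(−1)→ 6588344
6588344 —HB7→ 7^(7 + 1) + 7^7 —bump→ 8^(8 + 1) + 8^8 = 150994944 —(−1)→ 150994943
150994943 —HB8→ 8^(8 + 1) + 7·8^7 + 7·8^6 + 7·8^5 + 7·8^4 + 7·8^3 + 7·8^2 + 7·8 + 7 —bump→ 9^(9 + 1) + 7·9^7 + 7·9^6 + 7·9^5 + 7·9^4 + 7·9^3 + 7·9^2 + 7·9 + 7 = 3524450281 —(−1)→ 3524450280

150994943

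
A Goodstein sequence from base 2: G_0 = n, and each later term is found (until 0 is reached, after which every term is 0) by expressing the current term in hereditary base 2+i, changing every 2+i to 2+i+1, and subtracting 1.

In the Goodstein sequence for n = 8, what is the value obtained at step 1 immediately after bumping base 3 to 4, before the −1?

step 0: 8 = 2^(2 + 1); sub 3 for 2: 3^(3 + 1); = 81; G_1 = 81−1 = 80
step 1: 80 = 2·3^3 + 2·3^2 + 2·3 + 2; sub 4 for 3: 2·4^4 + 2·4^2 + 2·4 + 2; = 554; G_2 = 554−1 = 553

554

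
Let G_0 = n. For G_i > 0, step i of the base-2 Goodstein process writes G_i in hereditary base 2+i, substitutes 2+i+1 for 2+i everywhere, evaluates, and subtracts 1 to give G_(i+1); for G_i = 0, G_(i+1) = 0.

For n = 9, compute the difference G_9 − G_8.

i=0: 9 = 2^(2 + 1) + 1 (b=2); 2→3: 3^(3 + 1) + 1 = 82; 82−1 = 81
i=1: 81 = 3^(3 + 1) (b=3); 3→4: 4^(4 + 1) = 1024; 1024−1 = 1023
i=2: 1023 = 3·4^4 + 3·4^3 + 3·4^2 + 3·4 + 3 (b=4); 4→5: 3·5^5 + 3·5^3 + 3·5^2 + 3·5 + 3 = 9843; 9843−1 = 9842
i=3: 9842 = 3·5^5 + 3·5^3 + 3·5^2 + 3·5 + 2 (b=5); 5→6: 3·6^6 + 3·6^3 + 3·6^2 + 3·6 + 2 = 140744; 140744−1 = 140743
i=4: 140743 = 3·6^6 + 3·6^3 + 3·6^2 + 3·6 + 1 (b=6); 6→7: 3·7^7 + 3·7^3 + 3·7^2 + 3·7 + 1 = 2471827; 2471827−1 = 2471826
i=5: 2471826 = 3·7^7 + 3·7^3 + 3·7^2 + 3·7 (b=7); 7→8: 3·8^8 + 3·8^3 + 3·8^2 + 3·8 = 50333400; 50333400−1 = 50333399
i=6: 50333399 = 3·8^8 + 3·8^3 + 3·8^2 + 2·8 + 7 (b=8); 8→9: 3·9^9 + 3·9^3 + 3·9^2 + 2·9 + 7 = 1162263922; 1162263922−1 = 1162263921
i=7: 1162263921 = 3·9^9 + 3·9^3 + 3·9^2 + 2·9 + 6 (b=9); 9→10: 3·10^10 + 3·10^3 + 3·10^2 + 2·10 + 6 = 30000003326; 30000003326−1 = 30000003325
i=8: 30000003325 = 3·10^10 + 3·10^3 + 3·10^2 + 2·10 + 5 (b=10); 10→11: 3·11^11 + 3·11^3 + 3·11^2 + 2·11 + 5 = 855935016216; 855935016216−1 = 855935016215

825935012890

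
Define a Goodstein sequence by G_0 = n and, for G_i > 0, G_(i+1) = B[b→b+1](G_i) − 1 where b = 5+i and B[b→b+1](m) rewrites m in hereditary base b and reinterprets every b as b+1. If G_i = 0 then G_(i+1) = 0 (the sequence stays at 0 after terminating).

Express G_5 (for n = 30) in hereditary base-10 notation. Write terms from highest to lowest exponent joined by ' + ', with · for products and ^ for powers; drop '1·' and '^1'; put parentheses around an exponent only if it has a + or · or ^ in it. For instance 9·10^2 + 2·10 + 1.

10^2 + 1

step 0: 30 = 5^2 + 5; sub 6 for 5: 6^2 + 6; = 42; G_1 = 42−1 = 41
step 1: 41 = 6^2 + 5; sub 7 for 6: 7^2 + 5; = 54; G_2 = 54−1 = 53
step 2: 53 = 7^2 + 4; sub 8 for 7: 8^2 + 4; = 68; G_3 = 68−1 = 67
step 3: 67 = 8^2 + 3; sub 9 for 8: 9^2 + 3; = 84; G_4 = 84−1 = 83
step 4: 83 = 9^2 + 2; sub 10 for 9: 10^2 + 2; = 102; G_5 = 102−1 = 101
step 5: 101 = 10^2 + 1; sub 11 for 10: 11^2 + 1; = 122; G_6 = 122−1 = 121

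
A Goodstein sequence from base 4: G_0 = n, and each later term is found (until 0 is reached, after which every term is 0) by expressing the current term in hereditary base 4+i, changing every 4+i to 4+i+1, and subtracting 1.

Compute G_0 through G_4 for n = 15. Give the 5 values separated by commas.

15, 17, 19, 21, 23

[0] 15 ≡ 3·4 + 3 (base 4). Lift 5: 18. −1: 17.
[1] 17 ≡ 3·5 + 2 (base 5). Lift 6: 20. −1: 19.
[2] 19 ≡ 3·6 + 1 (base 6). Lift 7: 22. −1: 21.
[3] 21 ≡ 3·7 (base 7). Lift 8: 24. −1: 23.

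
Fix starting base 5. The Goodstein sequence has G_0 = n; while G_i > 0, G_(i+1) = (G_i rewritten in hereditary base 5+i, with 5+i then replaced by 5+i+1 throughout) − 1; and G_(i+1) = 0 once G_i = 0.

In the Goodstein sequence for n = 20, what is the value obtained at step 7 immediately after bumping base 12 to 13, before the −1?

37

[0] 20 ≡ 4·5 (base 5). Lift 6: 24. −1: 23.
[1] 23 ≡ 3·6 + 5 (base 6). Lift 7: 26. −1: 25.
[2] 25 ≡ 3·7 + 4 (base 7). Lift 8: 28. −1: 27.
[3] 27 ≡ 3·8 + 3 (base 8). Lift 9: 30. −1: 29.
[4] 29 ≡ 3·9 + 2 (base 9). Lift 10: 32. −1: 31.
[5] 31 ≡ 3·10 + 1 (base 10). Lift 11: 34. −1: 33.
[6] 33 ≡ 3·11 (base 11). Lift 12: 36. −1: 35.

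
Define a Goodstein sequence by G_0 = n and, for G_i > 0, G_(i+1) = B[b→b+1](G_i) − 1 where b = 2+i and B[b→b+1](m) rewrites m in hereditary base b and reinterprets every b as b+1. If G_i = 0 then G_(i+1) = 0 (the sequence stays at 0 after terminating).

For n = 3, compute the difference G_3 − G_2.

-1

i=0: 3 = 2 + 1 (b=2); 2→3: 3 + 1 = 4; 4−1 = 3
i=1: 3 = 3 (b=3); 3→4: 4 = 4; 4−1 = 3
i=2: 3 = 3 (b=4); 4→5: 3 = 3; 3−1 = 2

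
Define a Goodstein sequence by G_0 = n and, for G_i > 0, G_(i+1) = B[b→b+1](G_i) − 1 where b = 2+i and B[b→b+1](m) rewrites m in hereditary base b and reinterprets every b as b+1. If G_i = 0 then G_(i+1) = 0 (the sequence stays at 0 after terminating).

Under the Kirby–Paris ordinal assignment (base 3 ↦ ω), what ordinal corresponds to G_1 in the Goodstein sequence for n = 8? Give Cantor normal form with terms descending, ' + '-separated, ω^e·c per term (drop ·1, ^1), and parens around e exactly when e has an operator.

step 0: 8 = 2^(2 + 1); sub 3 for 2: 3^(3 + 1); = 81; G_1 = 81−1 = 80
step 1: 80 = 2·3^3 + 2·3^2 + 2·3 + 2; sub 4 for 3: 2·4^4 + 2·4^2 + 2·4 + 2; = 554; G_2 = 554−1 = 553

ω^ω·2 + ω^2·2 + ω·2 + 2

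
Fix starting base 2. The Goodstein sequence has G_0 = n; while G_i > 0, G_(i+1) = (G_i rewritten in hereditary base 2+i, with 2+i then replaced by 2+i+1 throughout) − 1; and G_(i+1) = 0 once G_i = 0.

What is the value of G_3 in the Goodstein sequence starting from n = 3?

2

(0) 3|_2 = 2 + 1 ↦ 3 + 1|_3 = 4 ⇒ 3
(1) 3|_3 = 3 ↦ 4|_4 = 4 ⇒ 3
(2) 3|_4 = 3 ↦ 3|_5 = 3 ⇒ 2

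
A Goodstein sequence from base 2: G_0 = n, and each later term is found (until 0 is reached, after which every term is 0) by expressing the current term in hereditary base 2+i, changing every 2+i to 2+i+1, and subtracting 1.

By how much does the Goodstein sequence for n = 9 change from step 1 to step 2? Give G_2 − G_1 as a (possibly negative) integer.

942

9 —HB2→ 2^(2 + 1) + 1 —bump→ 3^(3 + 1) + 1 = 82 —(−1)→ 81
81 —HB3→ 3^(3 + 1) —bump→ 4^(4 + 1) = 1024 —(−1)→ 1023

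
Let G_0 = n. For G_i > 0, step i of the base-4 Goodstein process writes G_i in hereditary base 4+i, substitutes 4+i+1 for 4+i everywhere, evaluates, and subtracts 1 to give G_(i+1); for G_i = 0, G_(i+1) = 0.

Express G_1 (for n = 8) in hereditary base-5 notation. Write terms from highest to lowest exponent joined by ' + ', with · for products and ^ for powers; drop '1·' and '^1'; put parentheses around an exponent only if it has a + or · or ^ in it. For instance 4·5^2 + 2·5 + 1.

G_0=8  [base 4] 2·4  →[4↦5]→  2·5 = 10  −1 ⇒ G_1=9
G_1=9  [base 5] 5 + 4  →[5↦6]→  6 + 4 = 10  −1 ⇒ G_2=9

5 + 4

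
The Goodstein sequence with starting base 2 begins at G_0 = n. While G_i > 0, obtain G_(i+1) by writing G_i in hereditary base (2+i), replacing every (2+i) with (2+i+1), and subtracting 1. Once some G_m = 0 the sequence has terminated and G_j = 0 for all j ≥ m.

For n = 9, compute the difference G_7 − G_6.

step 0: 9 = 2^(2 + 1) + 1; sub 3 for 2: 3^(3 + 1) + 1; = 82; G_1 = 82−1 = 81
step 1: 81 = 3^(3 + 1); sub 4 for 3: 4^(4 + 1); = 1024; G_2 = 1024−1 = 1023
step 2: 1023 = 3·4^4 + 3·4^3 + 3·4^2 + 3·4 + 3; sub 5 for 4: 3·5^5 + 3·5^3 + 3·5^2 + 3·5 + 3; = 9843; G_3 = 9843−1 = 9842
step 3: 9842 = 3·5^5 + 3·5^3 + 3·5^2 + 3·5 + 2; sub 6 for 5: 3·6^6 + 3·6^3 + 3·6^2 + 3·6 + 2; = 140744; G_4 = 140744−1 = 140743
step 4: 140743 = 3·6^6 + 3·6^3 + 3·6^2 + 3·6 + 1; sub 7 for 6: 3·7^7 + 3·7^3 + 3·7^2 + 3·7 + 1; = 2471827; G_5 = 2471827−1 = 2471826
step 5: 2471826 = 3·7^7 + 3·7^3 + 3·7^2 + 3·7; sub 8 for 7: 3·8^8 + 3·8^3 + 3·8^2 + 3·8; = 50333400; G_6 = 50333400−1 = 50333399
step 6: 50333399 = 3·8^8 + 3·8^3 + 3·8^2 + 2·8 + 7; sub 9 for 8: 3·9^9 + 3·9^3 + 3·9^2 + 2·9 + 7; = 1162263922; G_7 = 1162263922−1 = 1162263921

1111930522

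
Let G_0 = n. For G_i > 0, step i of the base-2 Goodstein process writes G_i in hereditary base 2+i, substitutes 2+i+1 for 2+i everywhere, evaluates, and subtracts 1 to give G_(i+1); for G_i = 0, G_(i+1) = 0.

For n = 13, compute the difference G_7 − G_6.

i=0: 13 = 2^(2 + 1) + 2^2 + 1 (b=2); 2→3: 3^(3 + 1) + 3^3 + 1 = 109; 109−1 = 108
i=1: 108 = 3^(3 + 1) + 3^3 (b=3); 3→4: 4^(4 + 1) + 4^4 = 1280; 1280−1 = 1279
i=2: 1279 = 4^(4 + 1) + 3·4^3 + 3·4^2 + 3·4 + 3 (b=4); 4→5: 5^(5 + 1) + 3·5^3 + 3·5^2 + 3·5 + 3 = 16093; 16093−1 = 16092
i=3: 16092 = 5^(5 + 1) + 3·5^3 + 3·5^2 + 3·5 + 2 (b=5); 5→6: 6^(6 + 1) + 3·6^3 + 3·6^2 + 3·6 + 2 = 280712; 280712−1 = 280711
i=4: 280711 = 6^(6 + 1) + 3·6^3 + 3·6^2 + 3·6 + 1 (b=6); 6→7: 7^(7 + 1) + 3·7^3 + 3·7^2 + 3·7 + 1 = 5765999; 5765999−1 = 5765998
i=5: 5765998 = 7^(7 + 1) + 3·7^3 + 3·7^2 + 3·7 (b=7); 7→8: 8^(8 + 1) + 3·8^3 + 3·8^2 + 3·8 = 134219480; 134219480−1 = 134219479
i=6: 134219479 = 8^(8 + 1) + 3·8^3 + 3·8^2 + 2·8 + 7 (b=8); 8→9: 9^(9 + 1) + 3·9^3 + 3·9^2 + 2·9 + 7 = 3486786856; 3486786856−1 = 3486786855

3352567376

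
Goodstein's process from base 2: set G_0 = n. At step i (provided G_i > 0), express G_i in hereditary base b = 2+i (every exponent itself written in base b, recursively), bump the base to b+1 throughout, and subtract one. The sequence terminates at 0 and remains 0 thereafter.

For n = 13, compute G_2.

1279

i=0: 13 = 2^(2 + 1) + 2^2 + 1 (b=2); 2→3: 3^(3 + 1) + 3^3 + 1 = 109; 109−1 = 108
i=1: 108 = 3^(3 + 1) + 3^3 (b=3); 3→4: 4^(4 + 1) + 4^4 = 1280; 1280−1 = 1279
i=2: 1279 = 4^(4 + 1) + 3·4^3 + 3·4^2 + 3·4 + 3 (b=4); 4→5: 5^(5 + 1) + 3·5^3 + 3·5^2 + 3·5 + 3 = 16093; 16093−1 = 16092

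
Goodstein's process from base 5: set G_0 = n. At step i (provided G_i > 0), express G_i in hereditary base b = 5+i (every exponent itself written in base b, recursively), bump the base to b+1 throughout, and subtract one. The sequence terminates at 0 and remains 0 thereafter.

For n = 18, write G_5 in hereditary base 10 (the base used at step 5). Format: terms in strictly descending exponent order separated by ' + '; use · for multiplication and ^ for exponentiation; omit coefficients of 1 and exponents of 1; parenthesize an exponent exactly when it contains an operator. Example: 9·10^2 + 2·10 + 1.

2·10 + 7

(0) 18|_5 = 3·5 + 3 ↦ 3·6 + 3|_6 = 21 ⇒ 20
(1) 20|_6 = 3·6 + 2 ↦ 3·7 + 2|_7 = 23 ⇒ 22
(2) 22|_7 = 3·7 + 1 ↦ 3·8 + 1|_8 = 25 ⇒ 24
(3) 24|_8 = 3·8 ↦ 3·9|_9 = 27 ⇒ 26
(4) 26|_9 = 2·9 + 8 ↦ 2·10 + 8|_10 = 28 ⇒ 27
(5) 27|_10 = 2·10 + 7 ↦ 2·11 + 7|_11 = 29 ⇒ 28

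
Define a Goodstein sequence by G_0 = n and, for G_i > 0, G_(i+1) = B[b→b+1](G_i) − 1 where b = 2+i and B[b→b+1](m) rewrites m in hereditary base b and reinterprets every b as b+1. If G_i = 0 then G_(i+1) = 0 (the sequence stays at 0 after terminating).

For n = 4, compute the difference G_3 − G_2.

19

G_0=4  [base 2] 2^2  →[2↦3]→  3^3 = 27  −1 ⇒ G_1=26
G_1=26  [base 3] 2·3^2 + 2·3 + 2  →[3↦4]→  2·4^2 + 2·4 + 2 = 42  −1 ⇒ G_2=41
G_2=41  [base 4] 2·4^2 + 2·4 + 1  →[4↦5]→  2·5^2 + 2·5 + 1 = 61  −1 ⇒ G_3=60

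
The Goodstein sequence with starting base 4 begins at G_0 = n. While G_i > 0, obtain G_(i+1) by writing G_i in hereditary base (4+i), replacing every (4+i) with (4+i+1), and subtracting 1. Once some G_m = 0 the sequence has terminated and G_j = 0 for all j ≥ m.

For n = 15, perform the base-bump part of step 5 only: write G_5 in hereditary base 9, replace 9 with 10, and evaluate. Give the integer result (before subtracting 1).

base 4: 15 = 3·4 + 3; at 5: 3·5 + 3 = 18; next = 17
base 5: 17 = 3·5 + 2; at 6: 3·6 + 2 = 20; next = 19
base 6: 19 = 3·6 + 1; at 7: 3·7 + 1 = 22; next = 21
base 7: 21 = 3·7; at 8: 3·8 = 24; next = 23
base 8: 23 = 2·8 + 7; at 9: 2·9 + 7 = 25; next = 24
base 9: 24 = 2·9 + 6; at 10: 2·10 + 6 = 26; next = 25

26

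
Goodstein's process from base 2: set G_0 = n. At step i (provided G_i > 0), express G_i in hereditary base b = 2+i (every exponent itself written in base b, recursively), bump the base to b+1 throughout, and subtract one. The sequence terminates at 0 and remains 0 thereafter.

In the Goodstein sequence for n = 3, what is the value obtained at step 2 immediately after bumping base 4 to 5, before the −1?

G_0 = 3. HB_2(3) = 2 + 1. Bump = 4. G_1 = 3.
G_1 = 3. HB_3(3) = 3. Bump = 4. G_2 = 3.
G_2 = 3. HB_4(3) = 3. Bump = 3. G_3 = 2.

3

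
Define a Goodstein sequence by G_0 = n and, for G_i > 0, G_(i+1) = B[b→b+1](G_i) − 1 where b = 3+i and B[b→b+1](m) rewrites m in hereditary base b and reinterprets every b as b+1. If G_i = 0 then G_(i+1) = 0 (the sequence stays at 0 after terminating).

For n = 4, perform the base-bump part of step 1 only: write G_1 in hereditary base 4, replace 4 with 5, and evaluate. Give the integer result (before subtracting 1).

5

G_0=4  [base 3] 3 + 1  →[3↦4]→  4 + 1 = 5  −1 ⇒ G_1=4
G_1=4  [base 4] 4  →[4↦5]→  5 = 5  −1 ⇒ G_2=4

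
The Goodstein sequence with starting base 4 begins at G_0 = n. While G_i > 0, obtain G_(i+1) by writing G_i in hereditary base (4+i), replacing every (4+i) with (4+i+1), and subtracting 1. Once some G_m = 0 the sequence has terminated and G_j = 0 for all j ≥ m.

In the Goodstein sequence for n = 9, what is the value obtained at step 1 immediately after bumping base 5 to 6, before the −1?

12

i=0: 9 = 2·4 + 1 (b=4); 4→5: 2·5 + 1 = 11; 11−1 = 10
i=1: 10 = 2·5 (b=5); 5→6: 2·6 = 12; 12−1 = 11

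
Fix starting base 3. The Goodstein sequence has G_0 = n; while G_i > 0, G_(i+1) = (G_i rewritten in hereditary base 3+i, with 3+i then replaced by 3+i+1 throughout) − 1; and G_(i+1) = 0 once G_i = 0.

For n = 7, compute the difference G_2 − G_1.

G_0 = 7. HB_3(7) = 2·3 + 1. Bump = 9. G_1 = 8.
G_1 = 8. HB_4(8) = 2·4. Bump = 10. G_2 = 9.

1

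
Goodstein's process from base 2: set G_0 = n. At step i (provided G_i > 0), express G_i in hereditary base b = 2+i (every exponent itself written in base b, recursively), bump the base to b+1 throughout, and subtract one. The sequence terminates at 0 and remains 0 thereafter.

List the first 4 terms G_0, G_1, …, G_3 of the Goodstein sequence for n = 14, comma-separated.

14, 110, 1281, 18750

(0) 14|_2 = 2^(2 + 1) + 2^2 + 2 ↦ 3^(3 + 1) + 3^3 + 3|_3 = 111 ⇒ 110
(1) 110|_3 = 3^(3 + 1) + 3^3 + 2 ↦ 4^(4 + 1) + 4^4 + 2|_4 = 1282 ⇒ 1281
(2) 1281|_4 = 4^(4 + 1) + 4^4 + 1 ↦ 5^(5 + 1) + 5^5 + 1|_5 = 18751 ⇒ 18750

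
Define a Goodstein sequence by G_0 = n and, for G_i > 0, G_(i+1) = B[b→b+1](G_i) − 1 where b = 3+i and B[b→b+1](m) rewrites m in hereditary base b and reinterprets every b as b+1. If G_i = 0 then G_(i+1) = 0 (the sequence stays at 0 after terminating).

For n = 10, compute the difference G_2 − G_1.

8

(0) 10|_3 = 3^2 + 1 ↦ 4^2 + 1|_4 = 17 ⇒ 16
(1) 16|_4 = 4^2 ↦ 5^2|_5 = 25 ⇒ 24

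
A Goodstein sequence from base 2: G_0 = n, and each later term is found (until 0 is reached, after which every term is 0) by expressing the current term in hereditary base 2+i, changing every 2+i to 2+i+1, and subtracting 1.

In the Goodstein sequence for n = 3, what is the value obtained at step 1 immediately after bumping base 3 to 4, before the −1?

G_0=3  [base 2] 2 + 1  →[2↦3]→  3 + 1 = 4  −1 ⇒ G_1=3
G_1=3  [base 3] 3  →[3↦4]→  4 = 4  −1 ⇒ G_2=3

4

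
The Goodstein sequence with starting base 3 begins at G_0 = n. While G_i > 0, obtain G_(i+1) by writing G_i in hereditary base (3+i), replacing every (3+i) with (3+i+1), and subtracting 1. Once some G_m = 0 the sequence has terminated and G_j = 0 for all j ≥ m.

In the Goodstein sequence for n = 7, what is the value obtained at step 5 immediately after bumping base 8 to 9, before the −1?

10

G_0=7  [base 3] 2·3 + 1  →[3↦4]→  2·4 + 1 = 9  −1 ⇒ G_1=8
G_1=8  [base 4] 2·4  →[4↦5]→  2·5 = 10  −1 ⇒ G_2=9
G_2=9  [base 5] 5 + 4  →[5↦6]→  6 + 4 = 10  −1 ⇒ G_3=9
G_3=9  [base 6] 6 + 3  →[6↦7]→  7 + 3 = 10  −1 ⇒ G_4=9
G_4=9  [base 7] 7 + 2  →[7↦8]→  8 + 2 = 10  −1 ⇒ G_5=9
G_5=9  [base 8] 8 + 1  →[8↦9]→  9 + 1 = 10  −1 ⇒ G_6=9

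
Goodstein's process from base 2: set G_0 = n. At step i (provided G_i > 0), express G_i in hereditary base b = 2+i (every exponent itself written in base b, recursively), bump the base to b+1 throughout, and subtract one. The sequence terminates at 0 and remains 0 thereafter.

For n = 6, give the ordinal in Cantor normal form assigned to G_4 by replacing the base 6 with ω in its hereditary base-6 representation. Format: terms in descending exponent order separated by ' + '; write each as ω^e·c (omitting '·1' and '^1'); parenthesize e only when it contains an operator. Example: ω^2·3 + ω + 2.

i=0: 6 = 2^2 + 2 (b=2); 2→3: 3^3 + 3 = 30; 30−1 = 29
i=1: 29 = 3^3 + 2 (b=3); 3→4: 4^4 + 2 = 258; 258−1 = 257
i=2: 257 = 4^4 + 1 (b=4); 4→5: 5^5 + 1 = 3126; 3126−1 = 3125
i=3: 3125 = 5^5 (b=5); 5→6: 6^6 = 46656; 46656−1 = 46655
i=4: 46655 = 5·6^5 + 5·6^4 + 5·6^3 + 5·6^2 + 5·6 + 5 (b=6); 6→7: 5·7^5 + 5·7^4 + 5·7^3 + 5·7^2 + 5·7 + 5 = 98040; 98040−1 = 98039

ω^5·5 + ω^4·5 + ω^3·5 + ω^2·5 + ω·5 + 5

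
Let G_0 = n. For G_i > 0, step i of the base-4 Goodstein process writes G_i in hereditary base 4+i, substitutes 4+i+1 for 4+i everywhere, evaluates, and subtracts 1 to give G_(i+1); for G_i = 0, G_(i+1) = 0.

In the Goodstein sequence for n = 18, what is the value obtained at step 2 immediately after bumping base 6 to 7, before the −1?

step 0: 18 = 4^2 + 2; sub 5 for 4: 5^2 + 2; = 27; G_1 = 27−1 = 26
step 1: 26 = 5^2 + 1; sub 6 for 5: 6^2 + 1; = 37; G_2 = 37−1 = 36

49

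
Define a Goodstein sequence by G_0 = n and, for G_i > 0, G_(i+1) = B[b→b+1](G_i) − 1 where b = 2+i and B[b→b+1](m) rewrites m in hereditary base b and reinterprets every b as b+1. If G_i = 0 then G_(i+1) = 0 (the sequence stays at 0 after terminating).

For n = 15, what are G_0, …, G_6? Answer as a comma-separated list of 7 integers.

15 —HB2→ 2^(2 + 1) + 2^2 + 2 + 1 —bump→ 3^(3 + 1) + 3^3 + 3 + 1 = 112 —(−1)→ 111
111 —HB3→ 3^(3 + 1) + 3^3 + 3 —bump→ 4^(4 + 1) + 4^4 + 4 = 1284 —(−1)→ 1283
1283 —HB4→ 4^(4 + 1) + 4^4 + 3 —bump→ 5^(5 + 1) + 5^5 + 3 = 18753 —(−1)→ 18752
18752 —HB5→ 5^(5 + 1) + 5^5 + 2 —bump→ 6^(6 + 1) + 6^6 + 2 = 326594 —(−1)→ 326593
326593 —HB6→ 6^(6 + 1) + 6^6 + 1 —bump→ 7^(7 + 1) + 7^7 + 1 = 6588345 —(−1)→ 6588344
6588344 —HB7→ 7^(7 + 1) + 7^7 —bump→ 8^(8 + 1) + 8^8 = 150994944 —(−1)→ 150994943

15, 111, 1283, 18752, 326593, 6588344, 150994943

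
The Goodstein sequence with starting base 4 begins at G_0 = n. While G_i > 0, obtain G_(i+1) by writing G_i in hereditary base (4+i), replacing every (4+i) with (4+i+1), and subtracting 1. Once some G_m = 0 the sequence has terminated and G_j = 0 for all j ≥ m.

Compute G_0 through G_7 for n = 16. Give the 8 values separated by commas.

G_0=16  [base 4] 4^2  →[4↦5]→  5^2 = 25  −1 ⇒ G_1=24
G_1=24  [base 5] 4·5 + 4  →[5↦6]→  4·6 + 4 = 28  −1 ⇒ G_2=27
G_2=27  [base 6] 4·6 + 3  →[6↦7]→  4·7 + 3 = 31  −1 ⇒ G_3=30
G_3=30  [base 7] 4·7 + 2  →[7↦8]→  4·8 + 2 = 34  −1 ⇒ G_4=33
G_4=33  [base 8] 4·8 + 1  →[8↦9]→  4·9 + 1 = 37  −1 ⇒ G_5=36
G_5=36  [base 9] 4·9  →[9↦10]→  4·10 = 40  −1 ⇒ G_6=39
G_6=39  [base 10] 3·10 + 9  →[10↦11]→  3·11 + 9 = 42  −1 ⇒ G_7=41

16, 24, 27, 30, 33, 36, 39, 41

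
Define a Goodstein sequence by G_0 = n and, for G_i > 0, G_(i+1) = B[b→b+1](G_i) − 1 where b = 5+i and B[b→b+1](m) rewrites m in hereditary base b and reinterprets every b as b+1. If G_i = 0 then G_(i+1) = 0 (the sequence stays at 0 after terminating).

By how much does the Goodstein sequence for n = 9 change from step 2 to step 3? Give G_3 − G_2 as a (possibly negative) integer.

[0] 9 ≡ 5 + 4 (base 5). Lift 6: 10. −1: 9.
[1] 9 ≡ 6 + 3 (base 6). Lift 7: 10. −1: 9.
[2] 9 ≡ 7 + 2 (base 7). Lift 8: 10. −1: 9.

0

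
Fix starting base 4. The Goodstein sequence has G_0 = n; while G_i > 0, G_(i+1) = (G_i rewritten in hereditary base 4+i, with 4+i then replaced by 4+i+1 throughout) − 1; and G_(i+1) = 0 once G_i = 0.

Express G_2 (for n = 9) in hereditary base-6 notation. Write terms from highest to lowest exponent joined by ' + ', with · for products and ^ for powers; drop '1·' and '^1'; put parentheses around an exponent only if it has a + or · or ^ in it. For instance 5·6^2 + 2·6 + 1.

base 4: 9 = 2·4 + 1; at 5: 2·5 + 1 = 11; next = 10
base 5: 10 = 2·5; at 6: 2·6 = 12; next = 11
base 6: 11 = 6 + 5; at 7: 7 + 5 = 12; next = 11

6 + 5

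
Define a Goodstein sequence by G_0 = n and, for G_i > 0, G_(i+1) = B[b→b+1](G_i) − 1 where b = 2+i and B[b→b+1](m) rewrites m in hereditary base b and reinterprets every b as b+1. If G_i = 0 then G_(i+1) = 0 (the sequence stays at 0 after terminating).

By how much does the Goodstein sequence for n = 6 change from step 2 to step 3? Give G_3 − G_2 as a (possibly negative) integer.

[0] 6 ≡ 2^2 + 2 (base 2). Lift 3: 30. −1: 29.
[1] 29 ≡ 3^3 + 2 (base 3). Lift 4: 258. −1: 257.
[2] 257 ≡ 4^4 + 1 (base 4). Lift 5: 3126. −1: 3125.

2868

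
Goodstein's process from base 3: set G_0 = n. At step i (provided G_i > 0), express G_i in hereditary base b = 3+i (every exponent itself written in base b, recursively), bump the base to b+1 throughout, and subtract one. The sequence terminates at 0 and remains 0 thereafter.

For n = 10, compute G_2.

step 0: 10 = 3^2 + 1; sub 4 for 3: 4^2 + 1; = 17; G_1 = 17−1 = 16
step 1: 16 = 4^2; sub 5 for 4: 5^2; = 25; G_2 = 25−1 = 24
step 2: 24 = 4·5 + 4; sub 6 for 5: 4·6 + 4; = 28; G_3 = 28−1 = 27

24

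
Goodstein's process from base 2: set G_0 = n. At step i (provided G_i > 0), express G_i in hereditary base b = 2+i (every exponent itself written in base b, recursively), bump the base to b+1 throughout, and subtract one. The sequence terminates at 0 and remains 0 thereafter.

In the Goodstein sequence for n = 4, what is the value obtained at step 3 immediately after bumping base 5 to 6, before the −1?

base 2: 4 = 2^2; at 3: 3^3 = 27; next = 26
base 3: 26 = 2·3^2 + 2·3 + 2; at 4: 2·4^2 + 2·4 + 2 = 42; next = 41
base 4: 41 = 2·4^2 + 2·4 + 1; at 5: 2·5^2 + 2·5 + 1 = 61; next = 60

84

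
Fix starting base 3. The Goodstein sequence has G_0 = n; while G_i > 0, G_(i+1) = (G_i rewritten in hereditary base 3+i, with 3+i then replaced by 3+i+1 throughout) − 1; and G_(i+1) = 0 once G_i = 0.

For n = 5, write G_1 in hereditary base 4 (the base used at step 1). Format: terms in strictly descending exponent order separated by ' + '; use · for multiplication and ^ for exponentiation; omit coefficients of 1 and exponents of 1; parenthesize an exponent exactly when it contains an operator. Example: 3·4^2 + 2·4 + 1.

4 + 1

5 —HB3→ 3 + 2 —bump→ 4 + 2 = 6 —(−1)→ 5
5 —HB4→ 4 + 1 —bump→ 5 + 1 = 6 —(−1)→ 5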